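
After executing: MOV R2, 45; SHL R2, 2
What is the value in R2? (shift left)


Register state trace:
  MOV R2, 45  → R2 = 45
  SHL R2, 2  → R2 = 45 << 2 = 45 * 2^2 = 180
Final: R2 = 180

180


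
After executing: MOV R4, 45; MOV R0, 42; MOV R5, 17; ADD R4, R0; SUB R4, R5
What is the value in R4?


Register state trace:
  MOV R4, 45  → R4 = 45
  MOV R0, 42  → R0 = 42
  MOV R5, 17  → R5 = 17
  ADD R4, R0  → R4 = 45 + 42 = 87
  SUB R4, R5  → R4 = 87 - 17 = 70
Final: R4 = 70

70


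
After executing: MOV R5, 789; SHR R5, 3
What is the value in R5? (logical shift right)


Register state trace:
  MOV R5, 789  → R5 = 789
  SHR R5, 3  → R5 = 789 >> 3 = 789 // 2^3 = 98
Final: R5 = 98

98


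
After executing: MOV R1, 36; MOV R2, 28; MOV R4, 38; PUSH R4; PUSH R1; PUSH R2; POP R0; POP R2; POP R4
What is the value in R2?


Stack trace (top is rightmost):
  MOV R1, 36  → R1 = 36
  MOV R2, 28  → R2 = 28
  MOV R4, 38  → R4 = 38
  PUSH R4  → stack: [38]
  PUSH R1  → stack: [38, 36]
  PUSH R2  → stack: [38, 36, 28]
  POP R0  → R0 = 28, stack: [38, 36]
  POP R2  → R2 = 36, stack: [38]
  POP R4  → R4 = 38, stack: []
Final: R2 = 36

36


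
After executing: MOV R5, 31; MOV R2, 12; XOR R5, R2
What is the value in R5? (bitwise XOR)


Register state trace:
  MOV R5, 31  → R5 = 31 (0b00011111)
  MOV R2, 12  → R2 = 12 (0b00001100)
  XOR R5, R2  → R5 = 31 XOR 12 = 19 (0b00010011)
Final: R5 = 19

19


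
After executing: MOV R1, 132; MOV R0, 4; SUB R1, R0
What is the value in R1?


Register state trace:
  MOV R1, 132  → R1 = 132
  MOV R0, 4  → R0 = 4
  SUB R1, R0  → R1 = 132 - 4 = 128
Final: R1 = 128

128


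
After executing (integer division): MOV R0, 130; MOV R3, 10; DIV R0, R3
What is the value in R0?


Register state trace:
  MOV R0, 130  → R0 = 130
  MOV R3, 10  → R3 = 10
  DIV R0, R3  → R0 = 130 // 10 = 13
Final: R0 = 13

13


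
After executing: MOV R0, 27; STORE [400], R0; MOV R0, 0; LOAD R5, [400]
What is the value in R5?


Register and memory trace:
  MOV R0, 27  → R0 = 27
  STORE [400], R0  → mem[400] = 27
  MOV R0, 0  → R0 = 0
  LOAD R5, [400]  → R5 = mem[400] = 27
Final: R5 = 27

27


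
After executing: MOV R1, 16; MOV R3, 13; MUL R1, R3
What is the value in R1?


Register state trace:
  MOV R1, 16  → R1 = 16
  MOV R3, 13  → R3 = 13
  MUL R1, R3  → R1 = 16 * 13 = 208
Final: R1 = 208

208


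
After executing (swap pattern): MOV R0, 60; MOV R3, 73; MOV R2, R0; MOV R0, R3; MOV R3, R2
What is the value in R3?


Register state trace (swap pattern):
  MOV R0, 60  → R0 = 60
  MOV R3, 73  → R3 = 73
  MOV R2, R0  → R2 = 60  (save R0)
  MOV R0, R3  → R0 = 73  (R0 gets R3's value)
  MOV R3, R2  → R3 = 60  (R3 gets saved value)
Final: R3 = 60

60


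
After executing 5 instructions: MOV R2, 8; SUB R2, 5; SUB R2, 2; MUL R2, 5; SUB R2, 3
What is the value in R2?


Register state trace:
  MOV R2, 8  → R2 = 8
  SUB R2, 5  → R2 = 8 - 5 = 3
  SUB R2, 2  → R2 = 3 - 2 = 1
  MUL R2, 5  → R2 = 1 * 5 = 5
  SUB R2, 3  → R2 = 5 - 3 = 2
Final: R2 = 2

2


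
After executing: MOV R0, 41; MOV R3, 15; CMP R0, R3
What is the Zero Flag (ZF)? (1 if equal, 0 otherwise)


Register state trace:
  MOV R0, 41  → R0 = 41
  MOV R3, 15  → R3 = 15
  CMP R0, R3  → computes 41 - 15 = 26
  Result is nonzero, so values are not equal
ZF = 0

0


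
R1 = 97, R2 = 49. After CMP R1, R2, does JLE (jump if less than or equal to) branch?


Trace:
  R1 = 97, R2 = 49
  CMP R1, R2  → compares 97 vs 49
  JLE checks: is 97 less than or equal to 49?
  97 > 49, so condition is false
Branch taken: No

No


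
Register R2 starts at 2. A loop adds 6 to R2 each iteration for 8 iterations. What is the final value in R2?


Starting value: R2 = 2
  Iter 1: R2 = 2 + 6 = 8
  Iter 2: R2 = 8 + 6 = 14
  Iter 3: R2 = 14 + 6 = 20
  Iter 4: R2 = 20 + 6 = 26
  Iter 5: R2 = 26 + 6 = 32
  Iter 6: R2 = 32 + 6 = 38
  Iter 7: R2 = 38 + 6 = 44
  Iter 8: R2 = 44 + 6 = 50
Final: R2 = 50

50


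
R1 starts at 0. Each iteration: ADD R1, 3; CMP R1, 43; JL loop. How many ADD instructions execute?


Loop trace (R1 starts at 0, target 43, step 3):
  ADD #1: R1 = 0 + 3 = 3  → 3 < 43, loop
  ADD #2: R1 = 3 + 3 = 6  → 6 < 43, loop
  ADD #3: R1 = 6 + 3 = 9  → 9 < 43, loop
  ADD #4: R1 = 9 + 3 = 12  → 12 < 43, loop
  ADD #5: R1 = 12 + 3 = 15  → 15 < 43, loop
  ADD #6: R1 = 15 + 3 = 18  → 18 < 43, loop
  ADD #7: R1 = 18 + 3 = 21  → 21 < 43, loop
  ADD #8: R1 = 21 + 3 = 24  → 24 < 43, loop
  ADD #9: R1 = 24 + 3 = 27  → 27 < 43, loop
  ADD #10: R1 = 27 + 3 = 30  → 30 < 43, loop
  ADD #11: R1 = 30 + 3 = 33  → 33 < 43, loop
  ADD #12: R1 = 33 + 3 = 36  → 36 < 43, loop
  ADD #13: R1 = 36 + 3 = 39  → 39 < 43, loop
  ADD #14: R1 = 39 + 3 = 42  → 42 < 43, loop
  ADD #15: R1 = 42 + 3 = 45  → 45 >= 43, exit
Total ADD instructions: 15

15


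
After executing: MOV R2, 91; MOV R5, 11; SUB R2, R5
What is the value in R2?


Register state trace:
  MOV R2, 91  → R2 = 91
  MOV R5, 11  → R5 = 11
  SUB R2, R5  → R2 = 91 - 11 = 80
Final: R2 = 80

80


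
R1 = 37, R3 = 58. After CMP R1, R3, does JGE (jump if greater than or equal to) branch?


Trace:
  R1 = 37, R3 = 58
  CMP R1, R3  → compares 37 vs 58
  JGE checks: is 37 greater than or equal to 58?
  37 < 58, so condition is false
Branch taken: No

No


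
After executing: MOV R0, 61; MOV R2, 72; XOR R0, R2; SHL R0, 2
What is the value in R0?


Register state trace:
  MOV R0, 61  → R0 = 61 (0b00111101)
  MOV R2, 72  → R2 = 72 (0b01001000)
  XOR R0, R2  → R0 = 61 XOR 72 = 117 (0b01110101)
  SHL R0, 2  → R0 = 117 << 2 = 468
Final: R0 = 468

468


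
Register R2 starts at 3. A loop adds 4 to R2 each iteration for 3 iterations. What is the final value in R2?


Starting value: R2 = 3
  Iter 1: R2 = 3 + 4 = 7
  Iter 2: R2 = 7 + 4 = 11
  Iter 3: R2 = 11 + 4 = 15
Final: R2 = 15

15


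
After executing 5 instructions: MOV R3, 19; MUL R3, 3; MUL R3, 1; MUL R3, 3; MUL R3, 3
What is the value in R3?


Register state trace:
  MOV R3, 19  → R3 = 19
  MUL R3, 3  → R3 = 19 * 3 = 57
  MUL R3, 1  → R3 = 57 * 1 = 57
  MUL R3, 3  → R3 = 57 * 3 = 171
  MUL R3, 3  → R3 = 171 * 3 = 513
Final: R3 = 513

513


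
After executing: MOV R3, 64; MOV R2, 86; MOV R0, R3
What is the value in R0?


Register state trace:
  MOV R3, 64  → R3 = 64
  MOV R2, 86  → R2 = 86
  MOV R0, R3  → R0 = 64
Final: R0 = 64

64


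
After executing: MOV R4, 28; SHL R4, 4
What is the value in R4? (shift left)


Register state trace:
  MOV R4, 28  → R4 = 28
  SHL R4, 4  → R4 = 28 << 4 = 28 * 2^4 = 448
Final: R4 = 448

448


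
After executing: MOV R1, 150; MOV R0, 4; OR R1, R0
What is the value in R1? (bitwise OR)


Register state trace:
  MOV R1, 150  → R1 = 150 (0b10010110)
  MOV R0, 4  → R0 = 4 (0b00000100)
  OR R1, R0   → R1 = 150 OR 4 = 150 (0b10010110)
Final: R1 = 150

150


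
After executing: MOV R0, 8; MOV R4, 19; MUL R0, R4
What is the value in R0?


Register state trace:
  MOV R0, 8  → R0 = 8
  MOV R4, 19  → R4 = 19
  MUL R0, R4  → R0 = 8 * 19 = 152
Final: R0 = 152

152


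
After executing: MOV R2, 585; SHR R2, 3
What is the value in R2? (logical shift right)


Register state trace:
  MOV R2, 585  → R2 = 585
  SHR R2, 3  → R2 = 585 >> 3 = 585 // 2^3 = 73
Final: R2 = 73

73


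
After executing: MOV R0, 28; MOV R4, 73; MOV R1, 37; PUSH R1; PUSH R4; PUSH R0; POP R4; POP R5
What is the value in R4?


Stack trace (top is rightmost):
  MOV R0, 28  → R0 = 28
  MOV R4, 73  → R4 = 73
  MOV R1, 37  → R1 = 37
  PUSH R1  → stack: [37]
  PUSH R4  → stack: [37, 73]
  PUSH R0  → stack: [37, 73, 28]
  POP R4  → R4 = 28, stack: [37, 73]
  POP R5  → R5 = 73, stack: [37]
Final: R4 = 28

28


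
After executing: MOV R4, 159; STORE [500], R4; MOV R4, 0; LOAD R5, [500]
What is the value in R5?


Register and memory trace:
  MOV R4, 159  → R4 = 159
  STORE [500], R4  → mem[500] = 159
  MOV R4, 0  → R4 = 0
  LOAD R5, [500]  → R5 = mem[500] = 159
Final: R5 = 159

159


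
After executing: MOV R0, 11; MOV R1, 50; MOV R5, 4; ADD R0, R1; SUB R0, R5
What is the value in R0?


Register state trace:
  MOV R0, 11  → R0 = 11
  MOV R1, 50  → R1 = 50
  MOV R5, 4  → R5 = 4
  ADD R0, R1  → R0 = 11 + 50 = 61
  SUB R0, R5  → R0 = 61 - 4 = 57
Final: R0 = 57

57


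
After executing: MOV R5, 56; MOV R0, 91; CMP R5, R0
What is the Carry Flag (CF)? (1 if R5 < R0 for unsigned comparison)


Register state trace:
  MOV R5, 56  → R5 = 56
  MOV R0, 91  → R0 = 91
  CMP R5, R0  → unsigned 56 - 91: borrow occurs
  56 < 91, so CF = 1
CF = 1

1


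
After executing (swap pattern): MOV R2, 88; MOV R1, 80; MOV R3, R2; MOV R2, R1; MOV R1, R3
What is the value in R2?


Register state trace (swap pattern):
  MOV R2, 88  → R2 = 88
  MOV R1, 80  → R1 = 80
  MOV R3, R2  → R3 = 88  (save R2)
  MOV R2, R1  → R2 = 80  (R2 gets R1's value)
  MOV R1, R3  → R1 = 88  (R1 gets saved value)
Final: R2 = 80

80


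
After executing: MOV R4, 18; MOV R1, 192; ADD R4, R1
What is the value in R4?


Register state trace:
  MOV R4, 18  → R4 = 18
  MOV R1, 192  → R1 = 192
  ADD R4, R1  → R4 = 18 + 192 = 210
Final: R4 = 210

210


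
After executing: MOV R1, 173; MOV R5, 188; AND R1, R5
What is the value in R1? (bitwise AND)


Register state trace:
  MOV R1, 173  → R1 = 173 (0b10101101)
  MOV R5, 188  → R5 = 188 (0b10111100)
  AND R1, R5  → R1 = 173 AND 188 = 172 (0b10101100)
Final: R1 = 172

172


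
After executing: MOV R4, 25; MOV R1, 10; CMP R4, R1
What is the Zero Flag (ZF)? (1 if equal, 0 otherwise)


Register state trace:
  MOV R4, 25  → R4 = 25
  MOV R1, 10  → R1 = 10
  CMP R4, R1  → computes 25 - 10 = 15
  Result is nonzero, so values are not equal
ZF = 0

0


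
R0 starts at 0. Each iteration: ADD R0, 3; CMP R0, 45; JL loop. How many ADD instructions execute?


Loop trace (R0 starts at 0, target 45, step 3):
  ADD #1: R0 = 0 + 3 = 3  → 3 < 45, loop
  ADD #2: R0 = 3 + 3 = 6  → 6 < 45, loop
  ADD #3: R0 = 6 + 3 = 9  → 9 < 45, loop
  ADD #4: R0 = 9 + 3 = 12  → 12 < 45, loop
  ADD #5: R0 = 12 + 3 = 15  → 15 < 45, loop
  ADD #6: R0 = 15 + 3 = 18  → 18 < 45, loop
  ADD #7: R0 = 18 + 3 = 21  → 21 < 45, loop
  ADD #8: R0 = 21 + 3 = 24  → 24 < 45, loop
  ADD #9: R0 = 24 + 3 = 27  → 27 < 45, loop
  ADD #10: R0 = 27 + 3 = 30  → 30 < 45, loop
  ADD #11: R0 = 30 + 3 = 33  → 33 < 45, loop
  ADD #12: R0 = 33 + 3 = 36  → 36 < 45, loop
  ADD #13: R0 = 36 + 3 = 39  → 39 < 45, loop
  ADD #14: R0 = 39 + 3 = 42  → 42 < 45, loop
  ADD #15: R0 = 42 + 3 = 45  → 45 >= 45, exit
Total ADD instructions: 15

15


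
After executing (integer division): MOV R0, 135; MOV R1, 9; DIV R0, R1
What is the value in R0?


Register state trace:
  MOV R0, 135  → R0 = 135
  MOV R1, 9  → R1 = 9
  DIV R0, R1  → R0 = 135 // 9 = 15
Final: R0 = 15

15


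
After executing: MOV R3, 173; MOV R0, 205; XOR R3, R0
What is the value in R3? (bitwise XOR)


Register state trace:
  MOV R3, 173  → R3 = 173 (0b10101101)
  MOV R0, 205  → R0 = 205 (0b11001101)
  XOR R3, R0  → R3 = 173 XOR 205 = 96 (0b01100000)
Final: R3 = 96

96


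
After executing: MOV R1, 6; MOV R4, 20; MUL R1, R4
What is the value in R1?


Register state trace:
  MOV R1, 6  → R1 = 6
  MOV R4, 20  → R4 = 20
  MUL R1, R4  → R1 = 6 * 20 = 120
Final: R1 = 120

120


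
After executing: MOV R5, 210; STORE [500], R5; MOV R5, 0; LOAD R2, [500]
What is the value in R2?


Register and memory trace:
  MOV R5, 210  → R5 = 210
  STORE [500], R5  → mem[500] = 210
  MOV R5, 0  → R5 = 0
  LOAD R2, [500]  → R2 = mem[500] = 210
Final: R2 = 210

210


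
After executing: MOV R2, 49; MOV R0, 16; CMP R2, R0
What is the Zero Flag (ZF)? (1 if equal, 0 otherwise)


Register state trace:
  MOV R2, 49  → R2 = 49
  MOV R0, 16  → R0 = 16
  CMP R2, R0  → computes 49 - 16 = 33
  Result is nonzero, so values are not equal
ZF = 0

0


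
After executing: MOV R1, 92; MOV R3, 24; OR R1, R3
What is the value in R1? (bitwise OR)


Register state trace:
  MOV R1, 92  → R1 = 92 (0b01011100)
  MOV R3, 24  → R3 = 24 (0b00011000)
  OR R1, R3   → R1 = 92 OR 24 = 92 (0b01011100)
Final: R1 = 92

92


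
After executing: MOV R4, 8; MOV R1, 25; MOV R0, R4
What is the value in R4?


Register state trace:
  MOV R4, 8  → R4 = 8
  MOV R1, 25  → R1 = 25
  MOV R0, R4  → R0 = 8
Final: R4 = 8

8


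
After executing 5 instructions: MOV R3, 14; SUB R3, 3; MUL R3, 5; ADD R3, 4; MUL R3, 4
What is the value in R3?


Register state trace:
  MOV R3, 14  → R3 = 14
  SUB R3, 3  → R3 = 14 - 3 = 11
  MUL R3, 5  → R3 = 11 * 5 = 55
  ADD R3, 4  → R3 = 55 + 4 = 59
  MUL R3, 4  → R3 = 59 * 4 = 236
Final: R3 = 236

236


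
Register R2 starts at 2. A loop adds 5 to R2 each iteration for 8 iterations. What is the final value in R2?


Starting value: R2 = 2
  Iter 1: R2 = 2 + 5 = 7
  Iter 2: R2 = 7 + 5 = 12
  Iter 3: R2 = 12 + 5 = 17
  Iter 4: R2 = 17 + 5 = 22
  Iter 5: R2 = 22 + 5 = 27
  Iter 6: R2 = 27 + 5 = 32
  Iter 7: R2 = 32 + 5 = 37
  Iter 8: R2 = 37 + 5 = 42
Final: R2 = 42

42


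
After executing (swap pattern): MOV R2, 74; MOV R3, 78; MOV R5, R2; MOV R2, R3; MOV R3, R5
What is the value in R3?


Register state trace (swap pattern):
  MOV R2, 74  → R2 = 74
  MOV R3, 78  → R3 = 78
  MOV R5, R2  → R5 = 74  (save R2)
  MOV R2, R3  → R2 = 78  (R2 gets R3's value)
  MOV R3, R5  → R3 = 74  (R3 gets saved value)
Final: R3 = 74

74


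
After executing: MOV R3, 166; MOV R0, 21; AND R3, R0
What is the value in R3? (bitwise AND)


Register state trace:
  MOV R3, 166  → R3 = 166 (0b10100110)
  MOV R0, 21  → R0 = 21 (0b00010101)
  AND R3, R0  → R3 = 166 AND 21 = 4 (0b00000100)
Final: R3 = 4

4


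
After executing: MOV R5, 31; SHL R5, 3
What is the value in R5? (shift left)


Register state trace:
  MOV R5, 31  → R5 = 31
  SHL R5, 3  → R5 = 31 << 3 = 31 * 2^3 = 248
Final: R5 = 248

248


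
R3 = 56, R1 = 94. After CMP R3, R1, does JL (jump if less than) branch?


Trace:
  R3 = 56, R1 = 94
  CMP R3, R1  → compares 56 vs 94
  JL checks: is 56 less than 94?
  56 < 94, so condition is true
Branch taken: Yes

Yes


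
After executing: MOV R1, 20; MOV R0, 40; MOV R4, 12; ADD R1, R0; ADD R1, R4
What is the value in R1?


Register state trace:
  MOV R1, 20  → R1 = 20
  MOV R0, 40  → R0 = 40
  MOV R4, 12  → R4 = 12
  ADD R1, R0  → R1 = 20 + 40 = 60
  ADD R1, R4  → R1 = 60 + 12 = 72
Final: R1 = 72

72


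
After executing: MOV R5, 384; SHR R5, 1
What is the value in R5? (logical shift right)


Register state trace:
  MOV R5, 384  → R5 = 384
  SHR R5, 1  → R5 = 384 >> 1 = 384 // 2^1 = 192
Final: R5 = 192

192


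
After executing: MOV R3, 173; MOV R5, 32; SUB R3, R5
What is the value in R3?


Register state trace:
  MOV R3, 173  → R3 = 173
  MOV R5, 32  → R5 = 32
  SUB R3, R5  → R3 = 173 - 32 = 141
Final: R3 = 141

141


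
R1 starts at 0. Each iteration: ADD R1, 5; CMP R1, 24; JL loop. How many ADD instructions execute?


Loop trace (R1 starts at 0, target 24, step 5):
  ADD #1: R1 = 0 + 5 = 5  → 5 < 24, loop
  ADD #2: R1 = 5 + 5 = 10  → 10 < 24, loop
  ADD #3: R1 = 10 + 5 = 15  → 15 < 24, loop
  ADD #4: R1 = 15 + 5 = 20  → 20 < 24, loop
  ADD #5: R1 = 20 + 5 = 25  → 25 >= 24, exit
Total ADD instructions: 5

5


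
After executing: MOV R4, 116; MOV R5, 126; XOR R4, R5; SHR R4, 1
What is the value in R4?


Register state trace:
  MOV R4, 116  → R4 = 116 (0b01110100)
  MOV R5, 126  → R5 = 126 (0b01111110)
  XOR R4, R5  → R4 = 116 XOR 126 = 10 (0b00001010)
  SHR R4, 1  → R4 = 10 >> 1 = 5
Final: R4 = 5

5


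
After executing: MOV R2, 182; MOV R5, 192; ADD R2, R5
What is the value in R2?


Register state trace:
  MOV R2, 182  → R2 = 182
  MOV R5, 192  → R5 = 192
  ADD R2, R5  → R2 = 182 + 192 = 374
Final: R2 = 374

374


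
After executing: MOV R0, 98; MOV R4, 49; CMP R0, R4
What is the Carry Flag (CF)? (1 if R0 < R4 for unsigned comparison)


Register state trace:
  MOV R0, 98  → R0 = 98
  MOV R4, 49  → R4 = 49
  CMP R0, R4  → unsigned 98 - 49: no borrow
  98 >= 49, so CF = 0
CF = 0

0


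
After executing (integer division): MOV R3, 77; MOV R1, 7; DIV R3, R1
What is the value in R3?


Register state trace:
  MOV R3, 77  → R3 = 77
  MOV R1, 7  → R1 = 7
  DIV R3, R1  → R3 = 77 // 7 = 11
Final: R3 = 11

11


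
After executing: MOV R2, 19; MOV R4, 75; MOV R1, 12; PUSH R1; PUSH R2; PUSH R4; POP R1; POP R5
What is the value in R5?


Stack trace (top is rightmost):
  MOV R2, 19  → R2 = 19
  MOV R4, 75  → R4 = 75
  MOV R1, 12  → R1 = 12
  PUSH R1  → stack: [12]
  PUSH R2  → stack: [12, 19]
  PUSH R4  → stack: [12, 19, 75]
  POP R1  → R1 = 75, stack: [12, 19]
  POP R5  → R5 = 19, stack: [12]
Final: R5 = 19

19


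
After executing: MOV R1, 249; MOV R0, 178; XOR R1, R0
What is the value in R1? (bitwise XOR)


Register state trace:
  MOV R1, 249  → R1 = 249 (0b11111001)
  MOV R0, 178  → R0 = 178 (0b10110010)
  XOR R1, R0  → R1 = 249 XOR 178 = 75 (0b01001011)
Final: R1 = 75

75


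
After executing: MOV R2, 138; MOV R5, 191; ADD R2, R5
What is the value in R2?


Register state trace:
  MOV R2, 138  → R2 = 138
  MOV R5, 191  → R5 = 191
  ADD R2, R5  → R2 = 138 + 191 = 329
Final: R2 = 329

329


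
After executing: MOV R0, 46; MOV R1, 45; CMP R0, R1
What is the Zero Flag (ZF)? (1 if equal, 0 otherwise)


Register state trace:
  MOV R0, 46  → R0 = 46
  MOV R1, 45  → R1 = 45
  CMP R0, R1  → computes 46 - 45 = 1
  Result is nonzero, so values are not equal
ZF = 0

0


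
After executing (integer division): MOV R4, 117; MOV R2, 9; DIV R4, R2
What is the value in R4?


Register state trace:
  MOV R4, 117  → R4 = 117
  MOV R2, 9  → R2 = 9
  DIV R4, R2  → R4 = 117 // 9 = 13
Final: R4 = 13

13


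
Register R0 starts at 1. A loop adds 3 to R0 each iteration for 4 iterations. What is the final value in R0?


Starting value: R0 = 1
  Iter 1: R0 = 1 + 3 = 4
  Iter 2: R0 = 4 + 3 = 7
  Iter 3: R0 = 7 + 3 = 10
  Iter 4: R0 = 10 + 3 = 13
Final: R0 = 13

13


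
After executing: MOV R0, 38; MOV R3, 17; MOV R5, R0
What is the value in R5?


Register state trace:
  MOV R0, 38  → R0 = 38
  MOV R3, 17  → R3 = 17
  MOV R5, R0  → R5 = 38
Final: R5 = 38

38


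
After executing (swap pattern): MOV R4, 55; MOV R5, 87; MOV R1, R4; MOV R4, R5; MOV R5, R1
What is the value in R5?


Register state trace (swap pattern):
  MOV R4, 55  → R4 = 55
  MOV R5, 87  → R5 = 87
  MOV R1, R4  → R1 = 55  (save R4)
  MOV R4, R5  → R4 = 87  (R4 gets R5's value)
  MOV R5, R1  → R5 = 55  (R5 gets saved value)
Final: R5 = 55

55


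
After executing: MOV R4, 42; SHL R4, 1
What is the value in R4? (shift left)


Register state trace:
  MOV R4, 42  → R4 = 42
  SHL R4, 1  → R4 = 42 << 1 = 42 * 2^1 = 84
Final: R4 = 84

84


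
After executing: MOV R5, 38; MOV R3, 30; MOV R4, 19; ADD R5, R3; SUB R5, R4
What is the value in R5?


Register state trace:
  MOV R5, 38  → R5 = 38
  MOV R3, 30  → R3 = 30
  MOV R4, 19  → R4 = 19
  ADD R5, R3  → R5 = 38 + 30 = 68
  SUB R5, R4  → R5 = 68 - 19 = 49
Final: R5 = 49

49


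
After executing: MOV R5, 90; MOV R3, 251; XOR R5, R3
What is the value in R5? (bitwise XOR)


Register state trace:
  MOV R5, 90  → R5 = 90 (0b01011010)
  MOV R3, 251  → R3 = 251 (0b11111011)
  XOR R5, R3  → R5 = 90 XOR 251 = 161 (0b10100001)
Final: R5 = 161

161


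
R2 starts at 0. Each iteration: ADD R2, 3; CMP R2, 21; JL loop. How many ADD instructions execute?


Loop trace (R2 starts at 0, target 21, step 3):
  ADD #1: R2 = 0 + 3 = 3  → 3 < 21, loop
  ADD #2: R2 = 3 + 3 = 6  → 6 < 21, loop
  ADD #3: R2 = 6 + 3 = 9  → 9 < 21, loop
  ADD #4: R2 = 9 + 3 = 12  → 12 < 21, loop
  ADD #5: R2 = 12 + 3 = 15  → 15 < 21, loop
  ADD #6: R2 = 15 + 3 = 18  → 18 < 21, loop
  ADD #7: R2 = 18 + 3 = 21  → 21 >= 21, exit
Total ADD instructions: 7

7


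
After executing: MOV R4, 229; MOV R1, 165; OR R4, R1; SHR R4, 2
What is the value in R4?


Register state trace:
  MOV R4, 229  → R4 = 229 (0b11100101)
  MOV R1, 165  → R1 = 165 (0b10100101)
  OR R4, R1  → R4 = 229 OR 165 = 229 (0b11100101)
  SHR R4, 2  → R4 = 229 >> 2 = 57
Final: R4 = 57

57


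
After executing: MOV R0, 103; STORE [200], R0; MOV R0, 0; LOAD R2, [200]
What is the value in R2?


Register and memory trace:
  MOV R0, 103  → R0 = 103
  STORE [200], R0  → mem[200] = 103
  MOV R0, 0  → R0 = 0
  LOAD R2, [200]  → R2 = mem[200] = 103
Final: R2 = 103

103


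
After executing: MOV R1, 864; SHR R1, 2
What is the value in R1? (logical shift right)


Register state trace:
  MOV R1, 864  → R1 = 864
  SHR R1, 2  → R1 = 864 >> 2 = 864 // 2^2 = 216
Final: R1 = 216

216


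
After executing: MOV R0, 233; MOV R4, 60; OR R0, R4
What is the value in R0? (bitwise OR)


Register state trace:
  MOV R0, 233  → R0 = 233 (0b11101001)
  MOV R4, 60  → R4 = 60 (0b00111100)
  OR R0, R4   → R0 = 233 OR 60 = 253 (0b11111101)
Final: R0 = 253

253


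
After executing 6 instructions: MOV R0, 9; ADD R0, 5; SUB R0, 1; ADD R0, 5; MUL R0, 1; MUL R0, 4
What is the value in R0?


Register state trace:
  MOV R0, 9  → R0 = 9
  ADD R0, 5  → R0 = 9 + 5 = 14
  SUB R0, 1  → R0 = 14 - 1 = 13
  ADD R0, 5  → R0 = 13 + 5 = 18
  MUL R0, 1  → R0 = 18 * 1 = 18
  MUL R0, 4  → R0 = 18 * 4 = 72
Final: R0 = 72

72


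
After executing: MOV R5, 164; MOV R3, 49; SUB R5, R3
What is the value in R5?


Register state trace:
  MOV R5, 164  → R5 = 164
  MOV R3, 49  → R3 = 49
  SUB R5, R3  → R5 = 164 - 49 = 115
Final: R5 = 115

115


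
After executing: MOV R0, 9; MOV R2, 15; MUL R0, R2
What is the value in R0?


Register state trace:
  MOV R0, 9  → R0 = 9
  MOV R2, 15  → R2 = 15
  MUL R0, R2  → R0 = 9 * 15 = 135
Final: R0 = 135

135


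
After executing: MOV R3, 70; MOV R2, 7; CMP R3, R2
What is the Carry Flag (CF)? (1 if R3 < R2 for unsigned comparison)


Register state trace:
  MOV R3, 70  → R3 = 70
  MOV R2, 7  → R2 = 7
  CMP R3, R2  → unsigned 70 - 7: no borrow
  70 >= 7, so CF = 0
CF = 0

0


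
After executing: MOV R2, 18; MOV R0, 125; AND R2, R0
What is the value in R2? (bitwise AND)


Register state trace:
  MOV R2, 18  → R2 = 18 (0b00010010)
  MOV R0, 125  → R0 = 125 (0b01111101)
  AND R2, R0  → R2 = 18 AND 125 = 16 (0b00010000)
Final: R2 = 16

16


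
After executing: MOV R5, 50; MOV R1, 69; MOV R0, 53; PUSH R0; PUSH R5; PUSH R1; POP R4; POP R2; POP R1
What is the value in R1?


Stack trace (top is rightmost):
  MOV R5, 50  → R5 = 50
  MOV R1, 69  → R1 = 69
  MOV R0, 53  → R0 = 53
  PUSH R0  → stack: [53]
  PUSH R5  → stack: [53, 50]
  PUSH R1  → stack: [53, 50, 69]
  POP R4  → R4 = 69, stack: [53, 50]
  POP R2  → R2 = 50, stack: [53]
  POP R1  → R1 = 53, stack: []
Final: R1 = 53

53


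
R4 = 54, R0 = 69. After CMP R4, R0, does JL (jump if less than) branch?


Trace:
  R4 = 54, R0 = 69
  CMP R4, R0  → compares 54 vs 69
  JL checks: is 54 less than 69?
  54 < 69, so condition is true
Branch taken: Yes

Yes


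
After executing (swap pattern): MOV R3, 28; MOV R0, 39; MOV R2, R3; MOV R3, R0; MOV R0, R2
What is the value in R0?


Register state trace (swap pattern):
  MOV R3, 28  → R3 = 28
  MOV R0, 39  → R0 = 39
  MOV R2, R3  → R2 = 28  (save R3)
  MOV R3, R0  → R3 = 39  (R3 gets R0's value)
  MOV R0, R2  → R0 = 28  (R0 gets saved value)
Final: R0 = 28

28


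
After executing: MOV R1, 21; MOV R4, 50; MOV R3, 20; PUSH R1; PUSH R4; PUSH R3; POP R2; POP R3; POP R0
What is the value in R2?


Stack trace (top is rightmost):
  MOV R1, 21  → R1 = 21
  MOV R4, 50  → R4 = 50
  MOV R3, 20  → R3 = 20
  PUSH R1  → stack: [21]
  PUSH R4  → stack: [21, 50]
  PUSH R3  → stack: [21, 50, 20]
  POP R2  → R2 = 20, stack: [21, 50]
  POP R3  → R3 = 50, stack: [21]
  POP R0  → R0 = 21, stack: []
Final: R2 = 20

20


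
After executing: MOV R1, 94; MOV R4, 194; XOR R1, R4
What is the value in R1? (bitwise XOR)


Register state trace:
  MOV R1, 94  → R1 = 94 (0b01011110)
  MOV R4, 194  → R4 = 194 (0b11000010)
  XOR R1, R4  → R1 = 94 XOR 194 = 156 (0b10011100)
Final: R1 = 156

156


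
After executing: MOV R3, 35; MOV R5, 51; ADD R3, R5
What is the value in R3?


Register state trace:
  MOV R3, 35  → R3 = 35
  MOV R5, 51  → R5 = 51
  ADD R3, R5  → R3 = 35 + 51 = 86
Final: R3 = 86

86


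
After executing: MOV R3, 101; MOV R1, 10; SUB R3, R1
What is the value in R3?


Register state trace:
  MOV R3, 101  → R3 = 101
  MOV R1, 10  → R1 = 10
  SUB R3, R1  → R3 = 101 - 10 = 91
Final: R3 = 91

91


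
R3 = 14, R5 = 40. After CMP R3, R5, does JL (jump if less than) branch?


Trace:
  R3 = 14, R5 = 40
  CMP R3, R5  → compares 14 vs 40
  JL checks: is 14 less than 40?
  14 < 40, so condition is true
Branch taken: Yes

Yes


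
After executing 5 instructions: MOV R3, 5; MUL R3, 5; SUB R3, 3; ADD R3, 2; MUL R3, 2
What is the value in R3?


Register state trace:
  MOV R3, 5  → R3 = 5
  MUL R3, 5  → R3 = 5 * 5 = 25
  SUB R3, 3  → R3 = 25 - 3 = 22
  ADD R3, 2  → R3 = 22 + 2 = 24
  MUL R3, 2  → R3 = 24 * 2 = 48
Final: R3 = 48

48


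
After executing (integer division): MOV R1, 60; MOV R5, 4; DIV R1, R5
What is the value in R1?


Register state trace:
  MOV R1, 60  → R1 = 60
  MOV R5, 4  → R5 = 4
  DIV R1, R5  → R1 = 60 // 4 = 15
Final: R1 = 15

15


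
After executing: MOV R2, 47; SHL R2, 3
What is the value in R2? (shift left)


Register state trace:
  MOV R2, 47  → R2 = 47
  SHL R2, 3  → R2 = 47 << 3 = 47 * 2^3 = 376
Final: R2 = 376

376


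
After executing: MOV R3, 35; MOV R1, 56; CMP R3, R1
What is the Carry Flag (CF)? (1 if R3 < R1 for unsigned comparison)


Register state trace:
  MOV R3, 35  → R3 = 35
  MOV R1, 56  → R1 = 56
  CMP R3, R1  → unsigned 35 - 56: borrow occurs
  35 < 56, so CF = 1
CF = 1

1


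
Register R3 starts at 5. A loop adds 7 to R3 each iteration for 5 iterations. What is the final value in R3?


Starting value: R3 = 5
  Iter 1: R3 = 5 + 7 = 12
  Iter 2: R3 = 12 + 7 = 19
  Iter 3: R3 = 19 + 7 = 26
  Iter 4: R3 = 26 + 7 = 33
  Iter 5: R3 = 33 + 7 = 40
Final: R3 = 40

40


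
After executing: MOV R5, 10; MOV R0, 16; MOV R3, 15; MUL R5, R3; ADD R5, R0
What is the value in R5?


Register state trace:
  MOV R5, 10  → R5 = 10
  MOV R0, 16  → R0 = 16
  MOV R3, 15  → R3 = 15
  MUL R5, R3  → R5 = 10 * 15 = 150
  ADD R5, R0  → R5 = 150 + 16 = 166
Final: R5 = 166

166


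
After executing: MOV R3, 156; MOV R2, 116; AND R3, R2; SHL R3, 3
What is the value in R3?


Register state trace:
  MOV R3, 156  → R3 = 156 (0b10011100)
  MOV R2, 116  → R2 = 116 (0b01110100)
  AND R3, R2  → R3 = 156 AND 116 = 20 (0b00010100)
  SHL R3, 3  → R3 = 20 << 3 = 160
Final: R3 = 160

160


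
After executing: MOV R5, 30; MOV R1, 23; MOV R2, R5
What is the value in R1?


Register state trace:
  MOV R5, 30  → R5 = 30
  MOV R1, 23  → R1 = 23
  MOV R2, R5  → R2 = 30
Final: R1 = 23

23


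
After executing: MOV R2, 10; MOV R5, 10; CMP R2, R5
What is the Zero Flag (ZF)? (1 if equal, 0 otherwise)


Register state trace:
  MOV R2, 10  → R2 = 10
  MOV R5, 10  → R5 = 10
  CMP R2, R5  → computes 10 - 10 = 0
  Result is zero, so values are equal
ZF = 1

1


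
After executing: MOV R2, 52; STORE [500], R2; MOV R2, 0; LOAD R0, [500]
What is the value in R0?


Register and memory trace:
  MOV R2, 52  → R2 = 52
  STORE [500], R2  → mem[500] = 52
  MOV R2, 0  → R2 = 0
  LOAD R0, [500]  → R0 = mem[500] = 52
Final: R0 = 52

52


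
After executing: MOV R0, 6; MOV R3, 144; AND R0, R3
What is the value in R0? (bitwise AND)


Register state trace:
  MOV R0, 6  → R0 = 6 (0b00000110)
  MOV R3, 144  → R3 = 144 (0b10010000)
  AND R0, R3  → R0 = 6 AND 144 = 0 (0b00000000)
Final: R0 = 0

0


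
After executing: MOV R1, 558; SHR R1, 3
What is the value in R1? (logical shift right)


Register state trace:
  MOV R1, 558  → R1 = 558
  SHR R1, 3  → R1 = 558 >> 3 = 558 // 2^3 = 69
Final: R1 = 69

69


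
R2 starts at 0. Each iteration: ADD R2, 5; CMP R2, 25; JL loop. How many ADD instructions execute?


Loop trace (R2 starts at 0, target 25, step 5):
  ADD #1: R2 = 0 + 5 = 5  → 5 < 25, loop
  ADD #2: R2 = 5 + 5 = 10  → 10 < 25, loop
  ADD #3: R2 = 10 + 5 = 15  → 15 < 25, loop
  ADD #4: R2 = 15 + 5 = 20  → 20 < 25, loop
  ADD #5: R2 = 20 + 5 = 25  → 25 >= 25, exit
Total ADD instructions: 5

5


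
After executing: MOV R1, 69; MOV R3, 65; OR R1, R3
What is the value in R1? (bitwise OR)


Register state trace:
  MOV R1, 69  → R1 = 69 (0b01000101)
  MOV R3, 65  → R3 = 65 (0b01000001)
  OR R1, R3   → R1 = 69 OR 65 = 69 (0b01000101)
Final: R1 = 69

69


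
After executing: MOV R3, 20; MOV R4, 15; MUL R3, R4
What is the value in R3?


Register state trace:
  MOV R3, 20  → R3 = 20
  MOV R4, 15  → R4 = 15
  MUL R3, R4  → R3 = 20 * 15 = 300
Final: R3 = 300

300


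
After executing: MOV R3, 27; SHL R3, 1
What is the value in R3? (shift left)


Register state trace:
  MOV R3, 27  → R3 = 27
  SHL R3, 1  → R3 = 27 << 1 = 27 * 2^1 = 54
Final: R3 = 54

54


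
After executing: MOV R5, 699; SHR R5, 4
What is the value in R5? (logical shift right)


Register state trace:
  MOV R5, 699  → R5 = 699
  SHR R5, 4  → R5 = 699 >> 4 = 699 // 2^4 = 43
Final: R5 = 43

43


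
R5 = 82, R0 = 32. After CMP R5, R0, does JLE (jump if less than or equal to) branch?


Trace:
  R5 = 82, R0 = 32
  CMP R5, R0  → compares 82 vs 32
  JLE checks: is 82 less than or equal to 32?
  82 > 32, so condition is false
Branch taken: No

No


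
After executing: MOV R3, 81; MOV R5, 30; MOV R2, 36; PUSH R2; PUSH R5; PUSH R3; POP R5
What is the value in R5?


Stack trace (top is rightmost):
  MOV R3, 81  → R3 = 81
  MOV R5, 30  → R5 = 30
  MOV R2, 36  → R2 = 36
  PUSH R2  → stack: [36]
  PUSH R5  → stack: [36, 30]
  PUSH R3  → stack: [36, 30, 81]
  POP R5  → R5 = 81, stack: [36, 30]
Final: R5 = 81

81


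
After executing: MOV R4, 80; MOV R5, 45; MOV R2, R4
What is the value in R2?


Register state trace:
  MOV R4, 80  → R4 = 80
  MOV R5, 45  → R5 = 45
  MOV R2, R4  → R2 = 80
Final: R2 = 80

80


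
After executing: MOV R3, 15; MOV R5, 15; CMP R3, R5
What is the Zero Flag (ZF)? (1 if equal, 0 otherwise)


Register state trace:
  MOV R3, 15  → R3 = 15
  MOV R5, 15  → R5 = 15
  CMP R3, R5  → computes 15 - 15 = 0
  Result is zero, so values are equal
ZF = 1

1


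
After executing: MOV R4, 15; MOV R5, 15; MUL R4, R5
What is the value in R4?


Register state trace:
  MOV R4, 15  → R4 = 15
  MOV R5, 15  → R5 = 15
  MUL R4, R5  → R4 = 15 * 15 = 225
Final: R4 = 225

225


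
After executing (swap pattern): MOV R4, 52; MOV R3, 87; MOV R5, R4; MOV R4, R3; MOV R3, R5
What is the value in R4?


Register state trace (swap pattern):
  MOV R4, 52  → R4 = 52
  MOV R3, 87  → R3 = 87
  MOV R5, R4  → R5 = 52  (save R4)
  MOV R4, R3  → R4 = 87  (R4 gets R3's value)
  MOV R3, R5  → R3 = 52  (R3 gets saved value)
Final: R4 = 87

87


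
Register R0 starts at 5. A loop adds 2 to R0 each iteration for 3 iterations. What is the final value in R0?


Starting value: R0 = 5
  Iter 1: R0 = 5 + 2 = 7
  Iter 2: R0 = 7 + 2 = 9
  Iter 3: R0 = 9 + 2 = 11
Final: R0 = 11

11


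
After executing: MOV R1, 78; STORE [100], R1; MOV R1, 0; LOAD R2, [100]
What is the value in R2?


Register and memory trace:
  MOV R1, 78  → R1 = 78
  STORE [100], R1  → mem[100] = 78
  MOV R1, 0  → R1 = 0
  LOAD R2, [100]  → R2 = mem[100] = 78
Final: R2 = 78

78


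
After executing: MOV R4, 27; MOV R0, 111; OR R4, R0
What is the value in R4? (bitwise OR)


Register state trace:
  MOV R4, 27  → R4 = 27 (0b00011011)
  MOV R0, 111  → R0 = 111 (0b01101111)
  OR R4, R0   → R4 = 27 OR 111 = 127 (0b01111111)
Final: R4 = 127

127


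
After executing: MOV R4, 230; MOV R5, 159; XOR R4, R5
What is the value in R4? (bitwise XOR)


Register state trace:
  MOV R4, 230  → R4 = 230 (0b11100110)
  MOV R5, 159  → R5 = 159 (0b10011111)
  XOR R4, R5  → R4 = 230 XOR 159 = 121 (0b01111001)
Final: R4 = 121

121


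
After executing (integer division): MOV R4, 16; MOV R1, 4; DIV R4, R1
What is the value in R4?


Register state trace:
  MOV R4, 16  → R4 = 16
  MOV R1, 4  → R1 = 4
  DIV R4, R1  → R4 = 16 // 4 = 4
Final: R4 = 4

4


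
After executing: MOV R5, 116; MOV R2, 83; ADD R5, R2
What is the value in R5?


Register state trace:
  MOV R5, 116  → R5 = 116
  MOV R2, 83  → R2 = 83
  ADD R5, R2  → R5 = 116 + 83 = 199
Final: R5 = 199

199


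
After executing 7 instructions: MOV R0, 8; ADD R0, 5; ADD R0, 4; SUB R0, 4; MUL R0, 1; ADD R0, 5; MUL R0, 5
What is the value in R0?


Register state trace:
  MOV R0, 8  → R0 = 8
  ADD R0, 5  → R0 = 8 + 5 = 13
  ADD R0, 4  → R0 = 13 + 4 = 17
  SUB R0, 4  → R0 = 17 - 4 = 13
  MUL R0, 1  → R0 = 13 * 1 = 13
  ADD R0, 5  → R0 = 13 + 5 = 18
  MUL R0, 5  → R0 = 18 * 5 = 90
Final: R0 = 90

90


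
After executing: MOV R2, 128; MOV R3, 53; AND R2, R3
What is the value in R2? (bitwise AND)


Register state trace:
  MOV R2, 128  → R2 = 128 (0b10000000)
  MOV R3, 53  → R3 = 53 (0b00110101)
  AND R2, R3  → R2 = 128 AND 53 = 0 (0b00000000)
Final: R2 = 0

0


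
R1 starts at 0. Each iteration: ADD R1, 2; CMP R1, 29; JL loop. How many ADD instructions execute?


Loop trace (R1 starts at 0, target 29, step 2):
  ADD #1: R1 = 0 + 2 = 2  → 2 < 29, loop
  ADD #2: R1 = 2 + 2 = 4  → 4 < 29, loop
  ADD #3: R1 = 4 + 2 = 6  → 6 < 29, loop
  ADD #4: R1 = 6 + 2 = 8  → 8 < 29, loop
  ADD #5: R1 = 8 + 2 = 10  → 10 < 29, loop
  ADD #6: R1 = 10 + 2 = 12  → 12 < 29, loop
  ADD #7: R1 = 12 + 2 = 14  → 14 < 29, loop
  ADD #8: R1 = 14 + 2 = 16  → 16 < 29, loop
  ADD #9: R1 = 16 + 2 = 18  → 18 < 29, loop
  ADD #10: R1 = 18 + 2 = 20  → 20 < 29, loop
  ADD #11: R1 = 20 + 2 = 22  → 22 < 29, loop
  ADD #12: R1 = 22 + 2 = 24  → 24 < 29, loop
  ADD #13: R1 = 24 + 2 = 26  → 26 < 29, loop
  ADD #14: R1 = 26 + 2 = 28  → 28 < 29, loop
  ADD #15: R1 = 28 + 2 = 30  → 30 >= 29, exit
Total ADD instructions: 15

15


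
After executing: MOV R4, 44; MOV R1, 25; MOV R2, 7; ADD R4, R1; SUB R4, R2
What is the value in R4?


Register state trace:
  MOV R4, 44  → R4 = 44
  MOV R1, 25  → R1 = 25
  MOV R2, 7  → R2 = 7
  ADD R4, R1  → R4 = 44 + 25 = 69
  SUB R4, R2  → R4 = 69 - 7 = 62
Final: R4 = 62

62


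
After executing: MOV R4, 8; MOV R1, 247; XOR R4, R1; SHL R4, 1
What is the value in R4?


Register state trace:
  MOV R4, 8  → R4 = 8 (0b00001000)
  MOV R1, 247  → R1 = 247 (0b11110111)
  XOR R4, R1  → R4 = 8 XOR 247 = 255 (0b11111111)
  SHL R4, 1  → R4 = 255 << 1 = 510
Final: R4 = 510

510


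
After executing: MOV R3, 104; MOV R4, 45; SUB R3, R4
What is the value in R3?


Register state trace:
  MOV R3, 104  → R3 = 104
  MOV R4, 45  → R4 = 45
  SUB R3, R4  → R3 = 104 - 45 = 59
Final: R3 = 59

59


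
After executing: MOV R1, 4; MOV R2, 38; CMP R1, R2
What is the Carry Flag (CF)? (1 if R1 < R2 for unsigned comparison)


Register state trace:
  MOV R1, 4  → R1 = 4
  MOV R2, 38  → R2 = 38
  CMP R1, R2  → unsigned 4 - 38: borrow occurs
  4 < 38, so CF = 1
CF = 1

1


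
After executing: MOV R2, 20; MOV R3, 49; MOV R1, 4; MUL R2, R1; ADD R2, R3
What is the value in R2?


Register state trace:
  MOV R2, 20  → R2 = 20
  MOV R3, 49  → R3 = 49
  MOV R1, 4  → R1 = 4
  MUL R2, R1  → R2 = 20 * 4 = 80
  ADD R2, R3  → R2 = 80 + 49 = 129
Final: R2 = 129

129


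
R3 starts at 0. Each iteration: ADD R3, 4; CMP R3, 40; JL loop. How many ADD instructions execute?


Loop trace (R3 starts at 0, target 40, step 4):
  ADD #1: R3 = 0 + 4 = 4  → 4 < 40, loop
  ADD #2: R3 = 4 + 4 = 8  → 8 < 40, loop
  ADD #3: R3 = 8 + 4 = 12  → 12 < 40, loop
  ADD #4: R3 = 12 + 4 = 16  → 16 < 40, loop
  ADD #5: R3 = 16 + 4 = 20  → 20 < 40, loop
  ADD #6: R3 = 20 + 4 = 24  → 24 < 40, loop
  ADD #7: R3 = 24 + 4 = 28  → 28 < 40, loop
  ADD #8: R3 = 28 + 4 = 32  → 32 < 40, loop
  ADD #9: R3 = 32 + 4 = 36  → 36 < 40, loop
  ADD #10: R3 = 36 + 4 = 40  → 40 >= 40, exit
Total ADD instructions: 10

10


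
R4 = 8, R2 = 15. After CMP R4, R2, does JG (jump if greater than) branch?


Trace:
  R4 = 8, R2 = 15
  CMP R4, R2  → compares 8 vs 15
  JG checks: is 8 greater than 15?
  8 < 15, so condition is false
Branch taken: No

No


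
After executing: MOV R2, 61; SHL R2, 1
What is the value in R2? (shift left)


Register state trace:
  MOV R2, 61  → R2 = 61
  SHL R2, 1  → R2 = 61 << 1 = 61 * 2^1 = 122
Final: R2 = 122

122


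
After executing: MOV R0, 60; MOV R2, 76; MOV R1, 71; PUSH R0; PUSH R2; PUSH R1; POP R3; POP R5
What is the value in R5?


Stack trace (top is rightmost):
  MOV R0, 60  → R0 = 60
  MOV R2, 76  → R2 = 76
  MOV R1, 71  → R1 = 71
  PUSH R0  → stack: [60]
  PUSH R2  → stack: [60, 76]
  PUSH R1  → stack: [60, 76, 71]
  POP R3  → R3 = 71, stack: [60, 76]
  POP R5  → R5 = 76, stack: [60]
Final: R5 = 76

76


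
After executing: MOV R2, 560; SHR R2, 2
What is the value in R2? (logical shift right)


Register state trace:
  MOV R2, 560  → R2 = 560
  SHR R2, 2  → R2 = 560 >> 2 = 560 // 2^2 = 140
Final: R2 = 140

140


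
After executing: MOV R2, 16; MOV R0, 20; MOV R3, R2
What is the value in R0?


Register state trace:
  MOV R2, 16  → R2 = 16
  MOV R0, 20  → R0 = 20
  MOV R3, R2  → R3 = 16
Final: R0 = 20

20


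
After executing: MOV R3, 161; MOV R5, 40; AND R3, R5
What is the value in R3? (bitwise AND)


Register state trace:
  MOV R3, 161  → R3 = 161 (0b10100001)
  MOV R5, 40  → R5 = 40 (0b00101000)
  AND R3, R5  → R3 = 161 AND 40 = 32 (0b00100000)
Final: R3 = 32

32


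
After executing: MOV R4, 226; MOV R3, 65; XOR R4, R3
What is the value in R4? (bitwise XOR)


Register state trace:
  MOV R4, 226  → R4 = 226 (0b11100010)
  MOV R3, 65  → R3 = 65 (0b01000001)
  XOR R4, R3  → R4 = 226 XOR 65 = 163 (0b10100011)
Final: R4 = 163

163


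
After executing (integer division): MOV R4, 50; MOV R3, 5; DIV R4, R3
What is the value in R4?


Register state trace:
  MOV R4, 50  → R4 = 50
  MOV R3, 5  → R3 = 5
  DIV R4, R3  → R4 = 50 // 5 = 10
Final: R4 = 10

10


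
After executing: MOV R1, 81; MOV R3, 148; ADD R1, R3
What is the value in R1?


Register state trace:
  MOV R1, 81  → R1 = 81
  MOV R3, 148  → R3 = 148
  ADD R1, R3  → R1 = 81 + 148 = 229
Final: R1 = 229

229


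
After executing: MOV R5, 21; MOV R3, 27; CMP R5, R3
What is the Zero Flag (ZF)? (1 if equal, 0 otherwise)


Register state trace:
  MOV R5, 21  → R5 = 21
  MOV R3, 27  → R3 = 27
  CMP R5, R3  → computes 21 - 27 = -6
  Result is nonzero, so values are not equal
ZF = 0

0


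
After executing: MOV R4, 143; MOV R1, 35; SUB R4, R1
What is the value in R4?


Register state trace:
  MOV R4, 143  → R4 = 143
  MOV R1, 35  → R1 = 35
  SUB R4, R1  → R4 = 143 - 35 = 108
Final: R4 = 108

108


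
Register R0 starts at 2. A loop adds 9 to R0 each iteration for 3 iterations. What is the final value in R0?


Starting value: R0 = 2
  Iter 1: R0 = 2 + 9 = 11
  Iter 2: R0 = 11 + 9 = 20
  Iter 3: R0 = 20 + 9 = 29
Final: R0 = 29

29


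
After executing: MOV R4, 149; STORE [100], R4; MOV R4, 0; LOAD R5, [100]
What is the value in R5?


Register and memory trace:
  MOV R4, 149  → R4 = 149
  STORE [100], R4  → mem[100] = 149
  MOV R4, 0  → R4 = 0
  LOAD R5, [100]  → R5 = mem[100] = 149
Final: R5 = 149

149
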